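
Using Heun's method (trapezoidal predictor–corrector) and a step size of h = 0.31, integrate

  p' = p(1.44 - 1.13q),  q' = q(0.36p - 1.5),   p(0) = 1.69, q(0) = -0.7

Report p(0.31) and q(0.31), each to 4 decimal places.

Heun on (p,q): k1 = f(t_n, state_n); k2 = f(t_n + h, state_n + h·k1); state_{n+1} = state_n + (h/2)·(k1 + k2).
0.000000: (1.690000, -0.700000)
  k1 = (3.770390, 0.624120)
  predictor → (2.858821, -0.506523)
  k2 = (5.753008, 0.238483)
  → (3.166127, -0.566296)
(p(0.31), q(0.31)) ≈ (3.1661, -0.5663)

3.1661, -0.5663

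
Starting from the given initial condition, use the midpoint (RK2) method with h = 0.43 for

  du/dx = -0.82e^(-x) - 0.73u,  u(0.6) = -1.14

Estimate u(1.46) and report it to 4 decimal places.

Midpoint: k1 = f(x_n, u_n); k2 = f(x_n + h/2, u_n + (h/2)·k1); u_{n+1} = u_n + h·k2.
x=0.600000, u=-1.140000:
  k1 = f(0.600000, -1.140000) = 0.382174
  k2 = f(0.815000, -1.057832) = 0.409253
  u ← -1.140000 + 0.43·0.409253 = -0.964021
x=1.030000, u=-0.964021:
  k1 = f(1.030000, -0.964021) = 0.410990
  k2 = f(1.245000, -0.875658) = 0.403119
  u ← -0.964021 + 0.43·0.403119 = -0.790680
u(1.46) ≈ -0.7907

-0.7907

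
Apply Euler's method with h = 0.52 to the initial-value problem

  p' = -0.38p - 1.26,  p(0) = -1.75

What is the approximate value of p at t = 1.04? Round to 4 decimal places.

Euler: p_{n+1} = p_n + h·f(t_n, p_n).
t=0.000000, p=-1.750000: f=-0.595000 → p ← -1.750000 + 0.52·(-0.595000) = -2.059400
t=0.520000, p=-2.059400: f=-0.477428 → p ← -2.059400 + 0.52·(-0.477428) = -2.307663
p(1.04) ≈ -2.3077

-2.3077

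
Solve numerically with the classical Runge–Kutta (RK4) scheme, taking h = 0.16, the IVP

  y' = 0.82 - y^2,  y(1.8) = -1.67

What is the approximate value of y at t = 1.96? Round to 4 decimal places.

-2.0956

RK4: k1 = f(t_n, y_n); k2 = f(t_n + h/2, y_n + (h/2)·k1); k3 = f(t_n + h/2, y_n + (h/2)·k2); k4 = f(t_n + h, y_n + h·k3); y_{n+1} = y_n + (h/6)·(k1 + 2k2 + 2k3 + k4).
t=1.800000, y=-1.670000:
  k1 = f(1.800000, -1.670000) = -1.968900
  k2 = f(1.880000, -1.827512) = -2.519800
  k3 = f(1.880000, -1.871584) = -2.682827
  k4 = f(1.960000, -2.099252) = -3.586860
  y ← -1.670000 + (0.16/6)·(k1 + 2k2 + 2k3 + k4) = -2.095627
y(1.96) ≈ -2.0956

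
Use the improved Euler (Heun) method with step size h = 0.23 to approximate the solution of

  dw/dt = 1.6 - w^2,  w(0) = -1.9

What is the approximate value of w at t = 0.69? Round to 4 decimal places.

-16.3551

Heun: k1 = f(t_n, w_n); k2 = f(t_n + h, w_n + h·k1); w_{n+1} = w_n + (h/2)·(k1 + k2).
t=0.000000, w=-1.900000:
  k1 = f(0.000000, -1.900000) = -2.010000
  k2 = f(0.230000, -2.362300) = -3.980461
  w ← -1.900000 + (0.23/2)·(-2.010000 + (-3.980461)) = -2.588903
t=0.230000, w=-2.588903:
  k1 = f(0.230000, -2.588903) = -5.102419
  k2 = f(0.460000, -3.762459) = -12.556101
  w ← -2.588903 + (0.23/2)·(-5.102419 + (-12.556101)) = -4.619633
t=0.460000, w=-4.619633:
  k1 = f(0.460000, -4.619633) = -19.741008
  k2 = f(0.690000, -9.160065) = -82.306783
  w ← -4.619633 + (0.23/2)·(-19.741008 + (-82.306783)) = -16.355129
w(0.69) ≈ -16.3551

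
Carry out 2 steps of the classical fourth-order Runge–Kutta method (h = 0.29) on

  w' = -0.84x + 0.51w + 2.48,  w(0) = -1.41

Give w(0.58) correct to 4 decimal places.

RK4: k1 = f(x_n, w_n); k2 = f(x_n + h/2, w_n + (h/2)·k1); k3 = f(x_n + h/2, w_n + (h/2)·k2); k4 = f(x_n + h, w_n + h·k3); w_{n+1} = w_n + (h/6)·(k1 + 2k2 + 2k3 + k4).
x=0.000000, w=-1.410000:
  k1 = f(0.000000, -1.410000) = 1.760900
  k2 = f(0.145000, -1.154670) = 1.769319
  k3 = f(0.145000, -1.153449) = 1.769941
  k4 = f(0.290000, -0.896717) = 1.779074
  w ← -1.410000 + (0.29/6)·(k1 + 2k2 + 2k3 + k4) = -0.896773
x=0.290000, w=-0.896773:
  k1 = f(0.290000, -0.896773) = 1.779046
  k2 = f(0.435000, -0.638811) = 1.788806
  k3 = f(0.435000, -0.637396) = 1.789528
  k4 = f(0.580000, -0.377810) = 1.800117
  w ← -0.896773 + (0.29/6)·(k1 + 2k2 + 2k3 + k4) = -0.377874
w(0.58) ≈ -0.3779

-0.3779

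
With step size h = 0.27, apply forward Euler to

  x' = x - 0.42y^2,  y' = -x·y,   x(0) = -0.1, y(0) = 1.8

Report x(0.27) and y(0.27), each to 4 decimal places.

Euler on (x,y): x_{n+1} = x_n + h·x', y_{n+1} = y_n + h·y'.
0.000000: (-0.100000, 1.800000); f=(-1.460800, 0.180000) → (-0.494416, 1.848600)
(x(0.27), y(0.27)) ≈ (-0.4944, 1.8486)

-0.4944, 1.8486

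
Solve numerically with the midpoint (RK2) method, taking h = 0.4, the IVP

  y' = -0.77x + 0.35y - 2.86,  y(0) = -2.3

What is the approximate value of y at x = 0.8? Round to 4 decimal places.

Midpoint: k1 = f(x_n, y_n); k2 = f(x_n + h/2, y_n + (h/2)·k1); y_{n+1} = y_n + h·k2.
x=0.000000, y=-2.300000:
  k1 = f(0.000000, -2.300000) = -3.665000
  k2 = f(0.200000, -3.033000) = -4.075550
  y ← -2.300000 + 0.4·(-4.075550) = -3.930220
x=0.400000, y=-3.930220:
  k1 = f(0.400000, -3.930220) = -4.543577
  k2 = f(0.600000, -4.838935) = -5.015627
  y ← -3.930220 + 0.4·(-5.015627) = -5.936471
y(0.8) ≈ -5.9365

-5.9365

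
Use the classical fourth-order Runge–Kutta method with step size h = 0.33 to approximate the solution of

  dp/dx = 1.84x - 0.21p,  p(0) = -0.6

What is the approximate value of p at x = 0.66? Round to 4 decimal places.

RK4: k1 = f(x_n, p_n); k2 = f(x_n + h/2, p_n + (h/2)·k1); k3 = f(x_n + h/2, p_n + (h/2)·k2); k4 = f(x_n + h, p_n + h·k3); p_{n+1} = p_n + (h/6)·(k1 + 2k2 + 2k3 + k4).
x=0.000000, p=-0.600000:
  k1 = f(0.000000, -0.600000) = 0.126000
  k2 = f(0.165000, -0.579210) = 0.425234
  k3 = f(0.165000, -0.529836) = 0.414866
  k4 = f(0.330000, -0.463094) = 0.704450
  p ← -0.600000 + (0.33/6)·(k1 + 2k2 + 2k3 + k4) = -0.461914
x=0.330000, p=-0.461914:
  k1 = f(0.330000, -0.461914) = 0.704202
  k2 = f(0.495000, -0.345721) = 0.983401
  k3 = f(0.495000, -0.299653) = 0.973727
  k4 = f(0.660000, -0.140584) = 1.243923
  p ← -0.461914 + (0.33/6)·(k1 + 2k2 + 2k3 + k4) = -0.139483
p(0.66) ≈ -0.1395

-0.1395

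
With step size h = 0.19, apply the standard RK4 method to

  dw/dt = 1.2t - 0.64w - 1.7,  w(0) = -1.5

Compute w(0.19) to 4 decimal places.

-1.6116

RK4: k1 = f(t_n, w_n); k2 = f(t_n + h/2, w_n + (h/2)·k1); k3 = f(t_n + h/2, w_n + (h/2)·k2); k4 = f(t_n + h, w_n + h·k3); w_{n+1} = w_n + (h/6)·(k1 + 2k2 + 2k3 + k4).
t=0.000000, w=-1.500000:
  k1 = f(0.000000, -1.500000) = -0.740000
  k2 = f(0.095000, -1.570300) = -0.581008
  k3 = f(0.095000, -1.555196) = -0.590675
  k4 = f(0.190000, -1.612228) = -0.440174
  w ← -1.500000 + (0.19/6)·(k1 + 2k2 + 2k3 + k4) = -1.611579
w(0.19) ≈ -1.6116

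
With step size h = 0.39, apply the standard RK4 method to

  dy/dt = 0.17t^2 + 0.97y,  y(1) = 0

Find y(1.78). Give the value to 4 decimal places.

0.3663

RK4: k1 = f(t_n, y_n); k2 = f(t_n + h/2, y_n + (h/2)·k1); k3 = f(t_n + h/2, y_n + (h/2)·k2); k4 = f(t_n + h, y_n + h·k3); y_{n+1} = y_n + (h/6)·(k1 + 2k2 + 2k3 + k4).
t=1.000000, y=0.000000:
  k1 = f(1.000000, 0.000000) = 0.170000
  k2 = f(1.195000, 0.033150) = 0.274920
  k3 = f(1.195000, 0.053609) = 0.294765
  k4 = f(1.390000, 0.114958) = 0.439967
  y ← 0.000000 + (0.39/6)·(k1 + 2k2 + 2k3 + k4) = 0.113707
t=1.390000, y=0.113707:
  k1 = f(1.390000, 0.113707) = 0.438753
  k2 = f(1.585000, 0.199264) = 0.620364
  k3 = f(1.585000, 0.234678) = 0.654716
  k4 = f(1.780000, 0.369046) = 0.896603
  y ← 0.113707 + (0.39/6)·(k1 + 2k2 + 2k3 + k4) = 0.366265
y(1.78) ≈ 0.3663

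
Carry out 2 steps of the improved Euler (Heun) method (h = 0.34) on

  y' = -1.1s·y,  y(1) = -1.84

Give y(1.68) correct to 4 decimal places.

-0.7156

Heun: k1 = f(s_n, y_n); k2 = f(s_n + h, y_n + h·k1); y_{n+1} = y_n + (h/2)·(k1 + k2).
s=1.000000, y=-1.840000:
  k1 = f(1.000000, -1.840000) = 2.024000
  k2 = f(1.340000, -1.151840) = 1.697812
  y ← -1.840000 + (0.34/2)·(2.024000 + 1.697812) = -1.207292
s=1.340000, y=-1.207292:
  k1 = f(1.340000, -1.207292) = 1.779548
  k2 = f(1.680000, -0.602246) = 1.112950
  y ← -1.207292 + (0.34/2)·(1.779548 + 1.112950) = -0.715567
y(1.68) ≈ -0.7156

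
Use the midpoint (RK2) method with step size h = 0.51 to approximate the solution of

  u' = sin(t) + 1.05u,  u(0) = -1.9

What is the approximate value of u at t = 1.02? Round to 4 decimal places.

Midpoint: k1 = f(t_n, u_n); k2 = f(t_n + h/2, u_n + (h/2)·k1); u_{n+1} = u_n + h·k2.
t=0.000000, u=-1.900000:
  k1 = f(0.000000, -1.900000) = -1.995000
  k2 = f(0.255000, -2.408725) = -2.276916
  u ← -1.900000 + 0.51·(-2.276916) = -3.061227
t=0.510000, u=-3.061227:
  k1 = f(0.510000, -3.061227) = -2.726111
  k2 = f(0.765000, -3.756385) = -3.251668
  u ← -3.061227 + 0.51·(-3.251668) = -4.719578
u(1.02) ≈ -4.7196

-4.7196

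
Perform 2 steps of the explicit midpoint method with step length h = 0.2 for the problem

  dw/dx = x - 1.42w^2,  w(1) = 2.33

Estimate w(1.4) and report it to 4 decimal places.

Midpoint: k1 = f(x_n, w_n); k2 = f(x_n + h/2, w_n + (h/2)·k1); w_{n+1} = w_n + h·k2.
x=1.000000, w=2.330000:
  k1 = f(1.000000, 2.330000) = -6.709038
  k2 = f(1.100000, 1.659096) = -2.808692
  w ← 2.330000 + 0.2·(-2.808692) = 1.768262
x=1.200000, w=1.768262:
  k1 = f(1.200000, 1.768262) = -3.239983
  k2 = f(1.300000, 1.444263) = -1.661973
  w ← 1.768262 + 0.2·(-1.661973) = 1.435867
w(1.4) ≈ 1.4359

1.4359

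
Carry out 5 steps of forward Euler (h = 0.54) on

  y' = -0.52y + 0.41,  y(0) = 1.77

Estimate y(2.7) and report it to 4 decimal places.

0.9773

Euler: y_{n+1} = y_n + h·f(t_n, y_n).
t=0.000000, y=1.770000: f=-0.510400 → y ← 1.770000 + 0.54·(-0.510400) = 1.494384
t=0.540000, y=1.494384: f=-0.367080 → y ← 1.494384 + 0.54·(-0.367080) = 1.296161
t=1.080000, y=1.296161: f=-0.264004 → y ← 1.296161 + 0.54·(-0.264004) = 1.153599
t=1.620000, y=1.153599: f=-0.189871 → y ← 1.153599 + 0.54·(-0.189871) = 1.051068
t=2.160000, y=1.051068: f=-0.136556 → y ← 1.051068 + 0.54·(-0.136556) = 0.977328
y(2.7) ≈ 0.9773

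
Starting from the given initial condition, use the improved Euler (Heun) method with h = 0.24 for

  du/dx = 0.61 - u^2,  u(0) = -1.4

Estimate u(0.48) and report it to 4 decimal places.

Heun: k1 = f(x_n, u_n); k2 = f(x_n + h, u_n + h·k1); u_{n+1} = u_n + (h/2)·(k1 + k2).
x=0.000000, u=-1.400000:
  k1 = f(0.000000, -1.400000) = -1.350000
  k2 = f(0.240000, -1.724000) = -2.362176
  u ← -1.400000 + (0.24/2)·(-1.350000 + (-2.362176)) = -1.845461
x=0.240000, u=-1.845461:
  k1 = f(0.240000, -1.845461) = -2.795727
  k2 = f(0.480000, -2.516436) = -5.722448
  u ← -1.845461 + (0.24/2)·(-2.795727 + (-5.722448)) = -2.867642
u(0.48) ≈ -2.8676

-2.8676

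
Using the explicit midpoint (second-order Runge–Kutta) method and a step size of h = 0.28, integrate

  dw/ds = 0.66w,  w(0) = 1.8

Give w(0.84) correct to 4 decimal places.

3.1250

Midpoint: k1 = f(s_n, w_n); k2 = f(s_n + h/2, w_n + (h/2)·k1); w_{n+1} = w_n + h·k2.
s=0.000000, w=1.800000:
  k1 = f(0.000000, 1.800000) = 1.188000
  k2 = f(0.140000, 1.966320) = 1.297771
  w ← 1.800000 + 0.28·1.297771 = 2.163376
s=0.280000, w=2.163376:
  k1 = f(0.280000, 2.163376) = 1.427828
  k2 = f(0.420000, 2.363272) = 1.559759
  w ← 2.163376 + 0.28·1.559759 = 2.600109
s=0.560000, w=2.600109:
  k1 = f(0.560000, 2.600109) = 1.716072
  k2 = f(0.700000, 2.840359) = 1.874637
  w ← 2.600109 + 0.28·1.874637 = 3.125007
w(0.84) ≈ 3.1250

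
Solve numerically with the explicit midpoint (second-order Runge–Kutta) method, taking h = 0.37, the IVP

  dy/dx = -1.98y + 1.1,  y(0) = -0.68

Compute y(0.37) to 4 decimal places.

Midpoint: k1 = f(x_n, y_n); k2 = f(x_n + h/2, y_n + (h/2)·k1); y_{n+1} = y_n + h·k2.
x=0.000000, y=-0.680000:
  k1 = f(0.000000, -0.680000) = 2.446400
  k2 = f(0.185000, -0.227416) = 1.550284
  y ← -0.680000 + 0.37·1.550284 = -0.106395
y(0.37) ≈ -0.1064

-0.1064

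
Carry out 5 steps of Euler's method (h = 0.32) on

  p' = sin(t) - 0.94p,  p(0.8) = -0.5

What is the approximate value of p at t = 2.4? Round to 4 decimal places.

Euler: p_{n+1} = p_n + h·f(t_n, p_n).
t=0.800000, p=-0.500000: f=1.187356 → p ← -0.500000 + 0.32·1.187356 = -0.120046
t=1.120000, p=-0.120046: f=1.012944 → p ← -0.120046 + 0.32·1.012944 = 0.204096
t=1.440000, p=0.204096: f=0.799608 → p ← 0.204096 + 0.32·0.799608 = 0.459971
t=1.760000, p=0.459971: f=0.549782 → p ← 0.459971 + 0.32·0.549782 = 0.635901
t=2.080000, p=0.635901: f=0.275386 → p ← 0.635901 + 0.32·0.275386 = 0.724024
p(2.4) ≈ 0.7240

0.7240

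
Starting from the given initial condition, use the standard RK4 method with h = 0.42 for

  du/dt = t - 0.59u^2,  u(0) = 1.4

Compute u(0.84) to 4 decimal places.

1.0867

RK4: k1 = f(t_n, u_n); k2 = f(t_n + h/2, u_n + (h/2)·k1); k3 = f(t_n + h/2, u_n + (h/2)·k2); k4 = f(t_n + h, u_n + h·k3); u_{n+1} = u_n + (h/6)·(k1 + 2k2 + 2k3 + k4).
t=0.000000, u=1.400000:
  k1 = f(0.000000, 1.400000) = -1.156400
  k2 = f(0.210000, 1.157156) = -0.580016
  k3 = f(0.210000, 1.278197) = -0.753934
  k4 = f(0.420000, 1.083348) = -0.272449
  u ← 1.400000 + (0.42/6)·(k1 + 2k2 + 2k3 + k4) = 1.113228
t=0.420000, u=1.113228:
  k1 = f(0.420000, 1.113228) = -0.311173
  k2 = f(0.630000, 1.047881) = -0.017853
  k3 = f(0.630000, 1.109479) = -0.096256
  k4 = f(0.840000, 1.072800) = 0.160969
  u ← 1.113228 + (0.42/6)·(k1 + 2k2 + 2k3 + k4) = 1.086738
u(0.84) ≈ 1.0867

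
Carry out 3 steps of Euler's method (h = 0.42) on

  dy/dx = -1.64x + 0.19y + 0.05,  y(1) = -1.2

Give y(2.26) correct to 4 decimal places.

Euler: y_{n+1} = y_n + h·f(x_n, y_n).
x=1.000000, y=-1.200000: f=-1.818000 → y ← -1.200000 + 0.42·(-1.818000) = -1.963560
x=1.420000, y=-1.963560: f=-2.651876 → y ← -1.963560 + 0.42·(-2.651876) = -3.077348
x=1.840000, y=-3.077348: f=-3.552296 → y ← -3.077348 + 0.42·(-3.552296) = -4.569312
y(2.26) ≈ -4.5693

-4.5693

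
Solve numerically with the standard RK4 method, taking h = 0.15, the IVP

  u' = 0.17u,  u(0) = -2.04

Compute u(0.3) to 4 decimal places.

RK4: k1 = f(s_n, u_n); k2 = f(s_n + h/2, u_n + (h/2)·k1); k3 = f(s_n + h/2, u_n + (h/2)·k2); k4 = f(s_n + h, u_n + h·k3); u_{n+1} = u_n + (h/6)·(k1 + 2k2 + 2k3 + k4).
s=0.000000, u=-2.040000:
  k1 = f(0.000000, -2.040000) = -0.346800
  k2 = f(0.075000, -2.066010) = -0.351222
  k3 = f(0.075000, -2.066342) = -0.351278
  k4 = f(0.150000, -2.092692) = -0.355758
  u ← -2.040000 + (0.15/6)·(k1 + 2k2 + 2k3 + k4) = -2.092689
s=0.150000, u=-2.092689:
  k1 = f(0.150000, -2.092689) = -0.355757
  k2 = f(0.225000, -2.119371) = -0.360293
  k3 = f(0.225000, -2.119711) = -0.360351
  k4 = f(0.300000, -2.146742) = -0.364946
  u ← -2.092689 + (0.15/6)·(k1 + 2k2 + 2k3 + k4) = -2.146739
u(0.3) ≈ -2.1467

-2.1467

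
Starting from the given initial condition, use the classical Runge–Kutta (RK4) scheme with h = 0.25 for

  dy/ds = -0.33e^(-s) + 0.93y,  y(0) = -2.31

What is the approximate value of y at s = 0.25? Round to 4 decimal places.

RK4: k1 = f(s_n, y_n); k2 = f(s_n + h/2, y_n + (h/2)·k1); k3 = f(s_n + h/2, y_n + (h/2)·k2); k4 = f(s_n + h, y_n + h·k3); y_{n+1} = y_n + (h/6)·(k1 + 2k2 + 2k3 + k4).
s=0.000000, y=-2.310000:
  k1 = f(0.000000, -2.310000) = -2.478300
  k2 = f(0.125000, -2.619788) = -2.727626
  k3 = f(0.125000, -2.650953) = -2.756611
  k4 = f(0.250000, -2.999153) = -3.046216
  y ← -2.310000 + (0.25/6)·(k1 + 2k2 + 2k3 + k4) = -2.997208
y(0.25) ≈ -2.9972

-2.9972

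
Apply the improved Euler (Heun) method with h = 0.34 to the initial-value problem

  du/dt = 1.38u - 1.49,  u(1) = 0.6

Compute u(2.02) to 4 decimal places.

-0.8098

Heun: k1 = f(t_n, u_n); k2 = f(t_n + h, u_n + h·k1); u_{n+1} = u_n + (h/2)·(k1 + k2).
t=1.000000, u=0.600000:
  k1 = f(1.000000, 0.600000) = -0.662000
  k2 = f(1.340000, 0.374920) = -0.972610
  u ← 0.600000 + (0.34/2)·(-0.662000 + (-0.972610)) = 0.322116
t=1.340000, u=0.322116:
  k1 = f(1.340000, 0.322116) = -1.045480
  k2 = f(1.680000, -0.033347) = -1.536019
  u ← 0.322116 + (0.34/2)·(-1.045480 + (-1.536019)) = -0.116738
t=1.680000, u=-0.116738:
  k1 = f(1.680000, -0.116738) = -1.651099
  k2 = f(2.020000, -0.678112) = -2.425795
  u ← -0.116738 + (0.34/2)·(-1.651099 + (-2.425795)) = -0.809810
u(2.02) ≈ -0.8098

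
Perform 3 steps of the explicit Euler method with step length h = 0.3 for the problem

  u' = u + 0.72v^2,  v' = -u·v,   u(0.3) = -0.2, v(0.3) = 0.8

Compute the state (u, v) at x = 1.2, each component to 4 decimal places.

0.1630, 0.8798

Euler on (u,v): u_{n+1} = u_n + h·u', v_{n+1} = v_n + h·v'.
0.300000: (-0.200000, 0.800000); f=(0.260800, 0.160000) → (-0.121760, 0.848000)
0.600000: (-0.121760, 0.848000); f=(0.395995, 0.103252) → (-0.002962, 0.878976)
0.900000: (-0.002962, 0.878976); f=(0.553309, 0.002603) → (0.163031, 0.879757)
(u(1.2), v(1.2)) ≈ (0.1630, 0.8798)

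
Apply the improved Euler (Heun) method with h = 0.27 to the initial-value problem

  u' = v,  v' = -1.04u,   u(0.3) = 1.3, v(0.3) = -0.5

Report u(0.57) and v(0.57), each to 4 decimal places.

Heun on (u,v): k1 = f(t_n, state_n); k2 = f(t_n + h, state_n + h·k1); state_{n+1} = state_n + (h/2)·(k1 + k2).
0.300000: (1.300000, -0.500000)
  k1 = (-0.500000, -1.352000)
  predictor → (1.165000, -0.865040)
  k2 = (-0.865040, -1.211600)
  → (1.115720, -0.846086)
(u(0.57), v(0.57)) ≈ (1.1157, -0.8461)

1.1157, -0.8461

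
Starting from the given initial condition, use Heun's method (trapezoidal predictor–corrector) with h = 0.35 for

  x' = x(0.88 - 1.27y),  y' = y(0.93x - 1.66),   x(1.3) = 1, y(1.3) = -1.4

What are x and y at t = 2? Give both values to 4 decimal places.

Heun on (x,y): k1 = f(t_n, state_n); k2 = f(t_n + h, state_n + h·k1); state_{n+1} = state_n + (h/2)·(k1 + k2).
1.300000: (1.000000, -1.400000)
  k1 = (2.658000, 1.022000)
  predictor → (1.930300, -1.042300)
  k2 = (4.253843, -0.140897)
  → (2.209572, -1.245807)
1.650000: (2.209572, -1.245807)
  k1 = (5.440354, -0.491972)
  predictor → (4.113696, -1.417997)
  k2 = (11.028229, -3.071010)
  → (5.091575, -1.869329)
(x(2), y(2)) ≈ (5.0916, -1.8693)

5.0916, -1.8693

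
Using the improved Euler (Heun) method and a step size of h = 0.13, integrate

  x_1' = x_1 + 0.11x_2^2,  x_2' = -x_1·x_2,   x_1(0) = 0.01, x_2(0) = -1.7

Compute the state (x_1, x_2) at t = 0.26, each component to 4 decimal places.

Heun on (x_1,x_2): k1 = f(t_n, state_n); k2 = f(t_n + h, state_n + h·k1); state_{n+1} = state_n + (h/2)·(k1 + k2).
0.000000: (0.010000, -1.700000)
  k1 = (0.327900, 0.017000)
  predictor → (0.052627, -1.697790)
  k2 = (0.369701, 0.089350)
  → (0.055344, -1.693087)
0.130000: (0.055344, -1.693087)
  k1 = (0.370664, 0.093702)
  predictor → (0.103530, -1.680906)
  k2 = (0.414329, 0.174025)
  → (0.106369, -1.675685)
(x_1(0.26), x_2(0.26)) ≈ (0.1064, -1.6757)

0.1064, -1.6757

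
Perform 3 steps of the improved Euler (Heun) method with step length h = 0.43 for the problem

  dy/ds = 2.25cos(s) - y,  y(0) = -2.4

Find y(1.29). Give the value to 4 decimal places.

Heun: k1 = f(s_n, y_n); k2 = f(s_n + h, y_n + h·k1); y_{n+1} = y_n + (h/2)·(k1 + k2).
s=0.000000, y=-2.400000:
  k1 = f(0.000000, -2.400000) = 4.650000
  k2 = f(0.430000, -0.400500) = 2.445673
  y ← -2.400000 + (0.43/2)·(4.650000 + 2.445673) = -0.874430
s=0.430000, y=-0.874430:
  k1 = f(0.430000, -0.874430) = 2.919603
  k2 = f(0.860000, 0.380999) = 1.086985
  y ← -0.874430 + (0.43/2)·(2.919603 + 1.086985) = -0.013014
s=0.860000, y=-0.013014:
  k1 = f(0.860000, -0.013014) = 1.480998
  k2 = f(1.290000, 0.623815) = -0.000293
  y ← -0.013014 + (0.43/2)·(1.480998 + (-0.000293)) = 0.305338
y(1.29) ≈ 0.3053

0.3053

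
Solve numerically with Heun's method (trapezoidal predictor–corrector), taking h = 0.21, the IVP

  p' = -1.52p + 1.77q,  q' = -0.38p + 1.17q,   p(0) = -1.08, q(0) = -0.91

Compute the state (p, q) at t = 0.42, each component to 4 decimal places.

-1.1698, -1.2579

Heun on (p,q): k1 = f(t_n, state_n); k2 = f(t_n + h, state_n + h·k1); state_{n+1} = state_n + (h/2)·(k1 + k2).
0.000000: (-1.080000, -0.910000)
  k1 = (0.030900, -0.654300)
  predictor → (-1.073511, -1.047403)
  k2 = (-0.222167, -0.817527)
  → (-1.100083, -1.064542)
0.210000: (-1.100083, -1.064542)
  k1 = (-0.212113, -0.827482)
  predictor → (-1.144627, -1.238313)
  k2 = (-0.451982, -1.013868)
  → (-1.169813, -1.257884)
(p(0.42), q(0.42)) ≈ (-1.1698, -1.2579)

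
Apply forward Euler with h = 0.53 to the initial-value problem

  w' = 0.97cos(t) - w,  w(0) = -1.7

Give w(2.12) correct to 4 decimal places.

0.1767

Euler: w_{n+1} = w_n + h·f(t_n, w_n).
t=0.000000, w=-1.700000: f=2.670000 → w ← -1.700000 + 0.53·2.670000 = -0.284900
t=0.530000, w=-0.284900: f=1.121823 → w ← -0.284900 + 0.53·1.121823 = 0.309666
t=1.060000, w=0.309666: f=0.164540 → w ← 0.309666 + 0.53·0.164540 = 0.396872
t=1.590000, w=0.396872: f=-0.415499 → w ← 0.396872 + 0.53·(-0.415499) = 0.176658
w(2.12) ≈ 0.1767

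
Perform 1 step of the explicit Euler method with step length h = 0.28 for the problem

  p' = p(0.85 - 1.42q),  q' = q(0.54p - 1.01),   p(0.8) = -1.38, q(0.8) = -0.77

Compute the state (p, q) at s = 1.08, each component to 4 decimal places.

-2.1309, -0.3916

Euler on (p,q): p_{n+1} = p_n + h·p', q_{n+1} = q_n + h·q'.
0.800000: (-1.380000, -0.770000); f=(-2.681892, 1.351504) → (-2.130930, -0.391579)
(p(1.08), q(1.08)) ≈ (-2.1309, -0.3916)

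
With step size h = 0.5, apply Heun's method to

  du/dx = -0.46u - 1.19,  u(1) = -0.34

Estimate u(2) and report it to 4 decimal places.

Heun: k1 = f(x_n, u_n); k2 = f(x_n + h, u_n + h·k1); u_{n+1} = u_n + (h/2)·(k1 + k2).
x=1.000000, u=-0.340000:
  k1 = f(1.000000, -0.340000) = -1.033600
  k2 = f(1.500000, -0.856800) = -0.795872
  u ← -0.340000 + (0.5/2)·(-1.033600 + (-0.795872)) = -0.797368
x=1.500000, u=-0.797368:
  k1 = f(1.500000, -0.797368) = -0.823211
  k2 = f(2.000000, -1.208973) = -0.633872
  u ← -0.797368 + (0.5/2)·(-0.823211 + (-0.633872)) = -1.161639
u(2) ≈ -1.1616

-1.1616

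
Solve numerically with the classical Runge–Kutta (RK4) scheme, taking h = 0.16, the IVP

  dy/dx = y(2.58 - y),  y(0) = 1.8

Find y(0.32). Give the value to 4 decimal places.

RK4: k1 = f(x_n, y_n); k2 = f(x_n + h/2, y_n + (h/2)·k1); k3 = f(x_n + h/2, y_n + (h/2)·k2); k4 = f(x_n + h, y_n + h·k3); y_{n+1} = y_n + (h/6)·(k1 + 2k2 + 2k3 + k4).
x=0.000000, y=1.800000:
  k1 = f(0.000000, 1.800000) = 1.404000
  k2 = f(0.080000, 1.912320) = 1.276818
  k3 = f(0.080000, 1.902145) = 1.289378
  k4 = f(0.160000, 2.006300) = 1.151014
  y ← 1.800000 + (0.16/6)·(k1 + 2k2 + 2k3 + k4) = 2.004997
x=0.160000, y=2.004997:
  k1 = f(0.160000, 2.004997) = 1.152879
  k2 = f(0.240000, 2.097228) = 1.012483
  k3 = f(0.240000, 2.085996) = 1.030490
  k4 = f(0.320000, 2.169876) = 0.889918
  y ← 2.004997 + (0.16/6)·(k1 + 2k2 + 2k3 + k4) = 2.168431
y(0.32) ≈ 2.1684

2.1684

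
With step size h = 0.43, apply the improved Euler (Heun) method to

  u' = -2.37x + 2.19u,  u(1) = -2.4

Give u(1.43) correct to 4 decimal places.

-7.4423

Heun: k1 = f(x_n, u_n); k2 = f(x_n + h, u_n + h·k1); u_{n+1} = u_n + (h/2)·(k1 + k2).
x=1.000000, u=-2.400000:
  k1 = f(1.000000, -2.400000) = -7.626000
  k2 = f(1.430000, -5.679180) = -15.826504
  u ← -2.400000 + (0.43/2)·(-7.626000 + (-15.826504)) = -7.442288
u(1.43) ≈ -7.4423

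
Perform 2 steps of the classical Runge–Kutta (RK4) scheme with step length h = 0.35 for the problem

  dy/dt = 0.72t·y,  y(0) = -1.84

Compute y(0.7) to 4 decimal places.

-2.1950

RK4: k1 = f(t_n, y_n); k2 = f(t_n + h/2, y_n + (h/2)·k1); k3 = f(t_n + h/2, y_n + (h/2)·k2); k4 = f(t_n + h, y_n + h·k3); y_{n+1} = y_n + (h/6)·(k1 + 2k2 + 2k3 + k4).
t=0.000000, y=-1.840000:
  k1 = f(0.000000, -1.840000) = 0.000000
  k2 = f(0.175000, -1.840000) = -0.231840
  k3 = f(0.175000, -1.880572) = -0.236952
  k4 = f(0.350000, -1.922933) = -0.484579
  y ← -1.840000 + (0.35/6)·(k1 + 2k2 + 2k3 + k4) = -1.922960
t=0.350000, y=-1.922960:
  k1 = f(0.350000, -1.922960) = -0.484586
  k2 = f(0.525000, -2.007762) = -0.758934
  k3 = f(0.525000, -2.055773) = -0.777082
  k4 = f(0.700000, -2.194938) = -1.106249
  y ← -1.922960 + (0.35/6)·(k1 + 2k2 + 2k3 + k4) = -2.194960
y(0.7) ≈ -2.1950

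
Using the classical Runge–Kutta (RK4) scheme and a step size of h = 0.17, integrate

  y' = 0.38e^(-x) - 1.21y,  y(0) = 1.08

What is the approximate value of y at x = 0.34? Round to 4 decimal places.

0.8045

RK4: k1 = f(x_n, y_n); k2 = f(x_n + h/2, y_n + (h/2)·k1); k3 = f(x_n + h/2, y_n + (h/2)·k2); k4 = f(x_n + h, y_n + h·k3); y_{n+1} = y_n + (h/6)·(k1 + 2k2 + 2k3 + k4).
x=0.000000, y=1.080000:
  k1 = f(0.000000, 1.080000) = -0.926800
  k2 = f(0.085000, 1.001222) = -0.862444
  k3 = f(0.085000, 1.006692) = -0.869063
  k4 = f(0.170000, 0.932259) = -0.807441
  y ← 1.080000 + (0.17/6)·(k1 + 2k2 + 2k3 + k4) = 0.932744
x=0.170000, y=0.932744:
  k1 = f(0.170000, 0.932744) = -0.808028
  k2 = f(0.255000, 0.864062) = -0.751047
  k3 = f(0.255000, 0.868905) = -0.756907
  k4 = f(0.340000, 0.804070) = -0.702452
  y ← 0.932744 + (0.17/6)·(k1 + 2k2 + 2k3 + k4) = 0.804497
y(0.34) ≈ 0.8045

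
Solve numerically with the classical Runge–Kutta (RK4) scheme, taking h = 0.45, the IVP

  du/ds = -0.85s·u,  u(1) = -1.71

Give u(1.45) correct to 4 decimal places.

RK4: k1 = f(s_n, u_n); k2 = f(s_n + h/2, u_n + (h/2)·k1); k3 = f(s_n + h/2, u_n + (h/2)·k2); k4 = f(s_n + h, u_n + h·k3); u_{n+1} = u_n + (h/6)·(k1 + 2k2 + 2k3 + k4).
s=1.000000, u=-1.710000:
  k1 = f(1.000000, -1.710000) = 1.453500
  k2 = f(1.225000, -1.382962) = 1.440010
  k3 = f(1.225000, -1.385998) = 1.443170
  k4 = f(1.450000, -1.060573) = 1.307157
  u ← -1.710000 + (0.45/6)·(k1 + 2k2 + 2k3 + k4) = -1.070474
u(1.45) ≈ -1.0705

-1.0705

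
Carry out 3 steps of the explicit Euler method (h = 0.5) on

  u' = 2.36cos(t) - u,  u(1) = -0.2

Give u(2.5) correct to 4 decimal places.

Euler: u_{n+1} = u_n + h·f(t_n, u_n).
t=1.000000, u=-0.200000: f=1.475113 → u ← -0.200000 + 0.5·1.475113 = 0.537557
t=1.500000, u=0.537557: f=-0.370617 → u ← 0.537557 + 0.5·(-0.370617) = 0.352248
t=2.000000, u=0.352248: f=-1.334355 → u ← 0.352248 + 0.5·(-1.334355) = -0.314929
u(2.5) ≈ -0.3149

-0.3149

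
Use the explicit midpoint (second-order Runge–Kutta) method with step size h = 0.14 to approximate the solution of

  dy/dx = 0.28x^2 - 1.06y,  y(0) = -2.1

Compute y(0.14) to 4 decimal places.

Midpoint: k1 = f(x_n, y_n); k2 = f(x_n + h/2, y_n + (h/2)·k1); y_{n+1} = y_n + h·k2.
x=0.000000, y=-2.100000:
  k1 = f(0.000000, -2.100000) = 2.226000
  k2 = f(0.070000, -1.944180) = 2.062203
  y ← -2.100000 + 0.14·2.062203 = -1.811292
y(0.14) ≈ -1.8113

-1.8113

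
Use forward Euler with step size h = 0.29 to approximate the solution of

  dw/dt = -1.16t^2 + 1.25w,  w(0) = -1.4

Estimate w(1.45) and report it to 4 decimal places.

Euler: w_{n+1} = w_n + h·f(t_n, w_n).
t=0.000000, w=-1.400000: f=-1.750000 → w ← -1.400000 + 0.29·(-1.750000) = -1.907500
t=0.290000, w=-1.907500: f=-2.481931 → w ← -1.907500 + 0.29·(-2.481931) = -2.627260
t=0.580000, w=-2.627260: f=-3.674299 → w ← -2.627260 + 0.29·(-3.674299) = -3.692807
t=0.870000, w=-3.692807: f=-5.494012 → w ← -3.692807 + 0.29·(-5.494012) = -5.286070
t=1.160000, w=-5.286070: f=-8.168484 → w ← -5.286070 + 0.29·(-8.168484) = -7.654931
w(1.45) ≈ -7.6549

-7.6549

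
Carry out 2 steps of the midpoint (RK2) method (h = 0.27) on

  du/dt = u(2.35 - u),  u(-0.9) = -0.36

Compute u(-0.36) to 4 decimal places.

Midpoint: k1 = f(t_n, u_n); k2 = f(t_n + h/2, u_n + (h/2)·k1); u_{n+1} = u_n + h·k2.
t=-0.900000, u=-0.360000:
  k1 = f(-0.900000, -0.360000) = -0.975600
  k2 = f(-0.765000, -0.491706) = -1.397284
  u ← -0.360000 + 0.27·(-1.397284) = -0.737267
t=-0.630000, u=-0.737267:
  k1 = f(-0.630000, -0.737267) = -2.276139
  k2 = f(-0.495000, -1.044545) = -3.545757
  u ← -0.737267 + 0.27·(-3.545757) = -1.694621
u(-0.36) ≈ -1.6946

-1.6946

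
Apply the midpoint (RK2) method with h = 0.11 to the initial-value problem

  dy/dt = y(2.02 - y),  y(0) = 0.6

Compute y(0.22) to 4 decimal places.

0.8024

Midpoint: k1 = f(t_n, y_n); k2 = f(t_n + h/2, y_n + (h/2)·k1); y_{n+1} = y_n + h·k2.
t=0.000000, y=0.600000:
  k1 = f(0.000000, 0.600000) = 0.852000
  k2 = f(0.055000, 0.646860) = 0.888229
  y ← 0.600000 + 0.11·0.888229 = 0.697705
t=0.110000, y=0.697705:
  k1 = f(0.110000, 0.697705) = 0.922572
  k2 = f(0.165000, 0.748447) = 0.951690
  y ← 0.697705 + 0.11·0.951690 = 0.802391
y(0.22) ≈ 0.8024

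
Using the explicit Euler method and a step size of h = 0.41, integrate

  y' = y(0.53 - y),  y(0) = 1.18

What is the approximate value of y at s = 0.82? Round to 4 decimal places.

0.7465

Euler: y_{n+1} = y_n + h·f(s_n, y_n).
s=0.000000, y=1.180000: f=-0.767000 → y ← 1.180000 + 0.41·(-0.767000) = 0.865530
s=0.410000, y=0.865530: f=-0.290411 → y ← 0.865530 + 0.41·(-0.290411) = 0.746461
y(0.82) ≈ 0.7465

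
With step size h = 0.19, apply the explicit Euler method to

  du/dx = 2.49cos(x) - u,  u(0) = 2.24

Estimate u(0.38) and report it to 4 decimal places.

2.3175

Euler: u_{n+1} = u_n + h·f(x_n, u_n).
x=0.000000, u=2.240000: f=0.250000 → u ← 2.240000 + 0.19·0.250000 = 2.287500
x=0.190000, u=2.287500: f=0.157691 → u ← 2.287500 + 0.19·0.157691 = 2.317461
u(0.38) ≈ 2.3175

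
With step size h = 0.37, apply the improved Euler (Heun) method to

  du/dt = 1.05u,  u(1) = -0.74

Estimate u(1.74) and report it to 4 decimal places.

-1.5860

Heun: k1 = f(t_n, u_n); k2 = f(t_n + h, u_n + h·k1); u_{n+1} = u_n + (h/2)·(k1 + k2).
t=1.000000, u=-0.740000:
  k1 = f(1.000000, -0.740000) = -0.777000
  k2 = f(1.370000, -1.027490) = -1.078865
  u ← -0.740000 + (0.37/2)·(-0.777000 + (-1.078865)) = -1.083335
t=1.370000, u=-1.083335:
  k1 = f(1.370000, -1.083335) = -1.137502
  k2 = f(1.740000, -1.504211) = -1.579421
  u ← -1.083335 + (0.37/2)·(-1.137502 + (-1.579421)) = -1.585966
u(1.74) ≈ -1.5860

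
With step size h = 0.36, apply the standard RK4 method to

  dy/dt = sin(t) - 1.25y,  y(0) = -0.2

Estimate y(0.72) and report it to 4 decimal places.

RK4: k1 = f(t_n, y_n); k2 = f(t_n + h/2, y_n + (h/2)·k1); k3 = f(t_n + h/2, y_n + (h/2)·k2); k4 = f(t_n + h, y_n + h·k3); y_{n+1} = y_n + (h/6)·(k1 + 2k2 + 2k3 + k4).
t=0.000000, y=-0.200000:
  k1 = f(0.000000, -0.200000) = 0.250000
  k2 = f(0.180000, -0.155000) = 0.372780
  k3 = f(0.180000, -0.132900) = 0.345154
  k4 = f(0.360000, -0.075744) = 0.446955
  y ← -0.200000 + (0.36/6)·(k1 + 2k2 + 2k3 + k4) = -0.072031
t=0.360000, y=-0.072031:
  k1 = f(0.360000, -0.072031) = 0.442313
  k2 = f(0.540000, 0.007586) = 0.504654
  k3 = f(0.540000, 0.018807) = 0.490627
  k4 = f(0.720000, 0.104595) = 0.528641
  y ← -0.072031 + (0.36/6)·(k1 + 2k2 + 2k3 + k4) = 0.105660
y(0.72) ≈ 0.1057

0.1057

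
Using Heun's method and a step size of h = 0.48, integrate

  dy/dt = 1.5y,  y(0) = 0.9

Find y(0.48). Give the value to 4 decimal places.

Heun: k1 = f(t_n, y_n); k2 = f(t_n + h, y_n + h·k1); y_{n+1} = y_n + (h/2)·(k1 + k2).
t=0.000000, y=0.900000:
  k1 = f(0.000000, 0.900000) = 1.350000
  k2 = f(0.480000, 1.548000) = 2.322000
  y ← 0.900000 + (0.48/2)·(1.350000 + 2.322000) = 1.781280
y(0.48) ≈ 1.7813

1.7813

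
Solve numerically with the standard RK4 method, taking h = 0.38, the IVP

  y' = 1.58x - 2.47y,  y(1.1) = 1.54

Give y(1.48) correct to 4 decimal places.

1.1219

RK4: k1 = f(x_n, y_n); k2 = f(x_n + h/2, y_n + (h/2)·k1); k3 = f(x_n + h/2, y_n + (h/2)·k2); k4 = f(x_n + h, y_n + h·k3); y_{n+1} = y_n + (h/6)·(k1 + 2k2 + 2k3 + k4).
x=1.100000, y=1.540000:
  k1 = f(1.100000, 1.540000) = -2.065800
  k2 = f(1.290000, 1.147498) = -0.796120
  k3 = f(1.290000, 1.388737) = -1.391981
  k4 = f(1.480000, 1.011047) = -0.158887
  y ← 1.540000 + (0.38/6)·(k1 + 2k2 + 2k3 + k4) = 1.121944
y(1.48) ≈ 1.1219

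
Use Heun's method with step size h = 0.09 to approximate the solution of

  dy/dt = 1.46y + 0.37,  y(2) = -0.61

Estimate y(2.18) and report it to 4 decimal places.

Heun: k1 = f(t_n, y_n); k2 = f(t_n + h, y_n + h·k1); y_{n+1} = y_n + (h/2)·(k1 + k2).
t=2.000000, y=-0.610000:
  k1 = f(2.000000, -0.610000) = -0.520600
  k2 = f(2.090000, -0.656854) = -0.589007
  y ← -0.610000 + (0.09/2)·(-0.520600 + (-0.589007)) = -0.659932
t=2.090000, y=-0.659932:
  k1 = f(2.090000, -0.659932) = -0.593501
  k2 = f(2.180000, -0.713347) = -0.671487
  y ← -0.659932 + (0.09/2)·(-0.593501 + (-0.671487)) = -0.716857
y(2.18) ≈ -0.7169

-0.7169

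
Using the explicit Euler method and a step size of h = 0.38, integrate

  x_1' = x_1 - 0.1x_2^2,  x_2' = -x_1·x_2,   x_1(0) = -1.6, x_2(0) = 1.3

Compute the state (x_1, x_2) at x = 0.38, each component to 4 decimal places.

Euler on (x_1,x_2): x_1_{n+1} = x_1_n + h·x_1', x_2_{n+1} = x_2_n + h·x_2'.
0.000000: (-1.600000, 1.300000); f=(-1.769000, 2.080000) → (-2.272220, 2.090400)
(x_1(0.38), x_2(0.38)) ≈ (-2.2722, 2.0904)

-2.2722, 2.0904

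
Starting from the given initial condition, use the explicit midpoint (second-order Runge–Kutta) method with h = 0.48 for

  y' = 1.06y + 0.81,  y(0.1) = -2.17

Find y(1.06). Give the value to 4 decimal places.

-4.5372

Midpoint: k1 = f(s_n, y_n); k2 = f(s_n + h/2, y_n + (h/2)·k1); y_{n+1} = y_n + h·k2.
s=0.100000, y=-2.170000:
  k1 = f(0.100000, -2.170000) = -1.490200
  k2 = f(0.340000, -2.527648) = -1.869307
  y ← -2.170000 + 0.48·(-1.869307) = -3.067267
s=0.580000, y=-3.067267:
  k1 = f(0.580000, -3.067267) = -2.441303
  k2 = f(0.820000, -3.653180) = -3.062371
  y ← -3.067267 + 0.48·(-3.062371) = -4.537205
y(1.06) ≈ -4.5372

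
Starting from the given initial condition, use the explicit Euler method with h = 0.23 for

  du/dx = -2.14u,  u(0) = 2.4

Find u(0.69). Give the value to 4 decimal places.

0.3143

Euler: u_{n+1} = u_n + h·f(x_n, u_n).
x=0.000000, u=2.400000: f=-5.136000 → u ← 2.400000 + 0.23·(-5.136000) = 1.218720
x=0.230000, u=1.218720: f=-2.608061 → u ← 1.218720 + 0.23·(-2.608061) = 0.618866
x=0.460000, u=0.618866: f=-1.324373 → u ← 0.618866 + 0.23·(-1.324373) = 0.314260
u(0.69) ≈ 0.3143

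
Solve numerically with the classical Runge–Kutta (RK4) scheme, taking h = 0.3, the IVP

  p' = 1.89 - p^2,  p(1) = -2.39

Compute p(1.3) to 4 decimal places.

RK4: k1 = f(x_n, p_n); k2 = f(x_n + h/2, p_n + (h/2)·k1); k3 = f(x_n + h/2, p_n + (h/2)·k2); k4 = f(x_n + h, p_n + h·k3); p_{n+1} = p_n + (h/6)·(k1 + 2k2 + 2k3 + k4).
x=1.000000, p=-2.390000:
  k1 = f(1.000000, -2.390000) = -3.822100
  k2 = f(1.150000, -2.963315) = -6.891236
  k3 = f(1.150000, -3.423685) = -9.831622
  k4 = f(1.300000, -5.339486) = -26.620116
  p ← -2.390000 + (0.3/6)·(k1 + 2k2 + 2k3 + k4) = -5.584397
p(1.3) ≈ -5.5844

-5.5844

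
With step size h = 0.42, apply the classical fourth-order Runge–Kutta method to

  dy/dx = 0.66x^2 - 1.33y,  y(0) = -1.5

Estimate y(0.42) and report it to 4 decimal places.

RK4: k1 = f(x_n, y_n); k2 = f(x_n + h/2, y_n + (h/2)·k1); k3 = f(x_n + h/2, y_n + (h/2)·k2); k4 = f(x_n + h, y_n + h·k3); y_{n+1} = y_n + (h/6)·(k1 + 2k2 + 2k3 + k4).
x=0.000000, y=-1.500000:
  k1 = f(0.000000, -1.500000) = 1.995000
  k2 = f(0.210000, -1.081050) = 1.466903
  k3 = f(0.210000, -1.191950) = 1.614400
  k4 = f(0.420000, -0.821952) = 1.209620
  y ← -1.500000 + (0.42/6)·(k1 + 2k2 + 2k3 + k4) = -0.844294
y(0.42) ≈ -0.8443

-0.8443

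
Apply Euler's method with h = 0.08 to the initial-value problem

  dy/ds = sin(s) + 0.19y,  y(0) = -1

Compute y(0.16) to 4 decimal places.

-1.0242

Euler: y_{n+1} = y_n + h·f(s_n, y_n).
s=0.000000, y=-1.000000: f=-0.190000 → y ← -1.000000 + 0.08·(-0.190000) = -1.015200
s=0.080000, y=-1.015200: f=-0.112973 → y ← -1.015200 + 0.08·(-0.112973) = -1.024238
y(0.16) ≈ -1.0242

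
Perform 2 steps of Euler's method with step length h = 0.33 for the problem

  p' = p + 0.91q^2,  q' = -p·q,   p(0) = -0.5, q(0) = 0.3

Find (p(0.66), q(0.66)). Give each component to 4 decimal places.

-0.8118, 0.4231

Euler on (p,q): p_{n+1} = p_n + h·p', q_{n+1} = q_n + h·q'.
0.000000: (-0.500000, 0.300000); f=(-0.418100, 0.150000) → (-0.637973, 0.349500)
0.330000: (-0.637973, 0.349500); f=(-0.526816, 0.222972) → (-0.811822, 0.423081)
(p(0.66), q(0.66)) ≈ (-0.8118, 0.4231)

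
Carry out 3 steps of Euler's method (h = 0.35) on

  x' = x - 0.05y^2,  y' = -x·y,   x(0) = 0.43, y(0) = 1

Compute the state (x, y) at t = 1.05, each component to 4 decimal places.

1.0009, 0.5037

Euler on (x,y): x_{n+1} = x_n + h·x', y_{n+1} = y_n + h·y'.
0.000000: (0.430000, 1.000000); f=(0.380000, -0.430000) → (0.563000, 0.849500)
0.350000: (0.563000, 0.849500); f=(0.526917, -0.478268) → (0.747421, 0.682106)
0.700000: (0.747421, 0.682106); f=(0.724158, -0.509820) → (1.000876, 0.503669)
(x(1.05), y(1.05)) ≈ (1.0009, 0.5037)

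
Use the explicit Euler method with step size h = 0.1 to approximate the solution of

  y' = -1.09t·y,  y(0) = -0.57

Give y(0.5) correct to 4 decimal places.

Euler: y_{n+1} = y_n + h·f(t_n, y_n).
t=0.000000, y=-0.570000: f=0.000000 → y ← -0.570000 + 0.1·0.000000 = -0.570000
t=0.100000, y=-0.570000: f=0.062130 → y ← -0.570000 + 0.1·0.062130 = -0.563787
t=0.200000, y=-0.563787: f=0.122906 → y ← -0.563787 + 0.1·0.122906 = -0.551496
t=0.300000, y=-0.551496: f=0.180339 → y ← -0.551496 + 0.1·0.180339 = -0.533463
t=0.400000, y=-0.533463: f=0.232590 → y ← -0.533463 + 0.1·0.232590 = -0.510204
y(0.5) ≈ -0.5102

-0.5102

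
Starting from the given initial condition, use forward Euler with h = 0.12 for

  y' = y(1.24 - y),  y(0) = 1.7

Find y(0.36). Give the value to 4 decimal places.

1.4811

Euler: y_{n+1} = y_n + h·f(x_n, y_n).
x=0.000000, y=1.700000: f=-0.782000 → y ← 1.700000 + 0.12·(-0.782000) = 1.606160
x=0.120000, y=1.606160: f=-0.588112 → y ← 1.606160 + 0.12·(-0.588112) = 1.535587
x=0.240000, y=1.535587: f=-0.453899 → y ← 1.535587 + 0.12·(-0.453899) = 1.481119
y(0.36) ≈ 1.4811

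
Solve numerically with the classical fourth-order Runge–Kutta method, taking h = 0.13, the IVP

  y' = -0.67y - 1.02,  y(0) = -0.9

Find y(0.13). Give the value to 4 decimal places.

RK4: k1 = f(x_n, y_n); k2 = f(x_n + h/2, y_n + (h/2)·k1); k3 = f(x_n + h/2, y_n + (h/2)·k2); k4 = f(x_n + h, y_n + h·k3); y_{n+1} = y_n + (h/6)·(k1 + 2k2 + 2k3 + k4).
x=0.000000, y=-0.900000:
  k1 = f(0.000000, -0.900000) = -0.417000
  k2 = f(0.065000, -0.927105) = -0.398840
  k3 = f(0.065000, -0.925925) = -0.399631
  k4 = f(0.130000, -0.951952) = -0.382192
  y ← -0.900000 + (0.13/6)·(k1 + 2k2 + 2k3 + k4) = -0.951916
y(0.13) ≈ -0.9519

-0.9519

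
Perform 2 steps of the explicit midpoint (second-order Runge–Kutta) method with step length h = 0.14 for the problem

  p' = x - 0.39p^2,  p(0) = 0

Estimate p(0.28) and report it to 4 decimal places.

0.0392

Midpoint: k1 = f(x_n, p_n); k2 = f(x_n + h/2, p_n + (h/2)·k1); p_{n+1} = p_n + h·k2.
x=0.000000, p=0.000000:
  k1 = f(0.000000, 0.000000) = 0.000000
  k2 = f(0.070000, 0.000000) = 0.070000
  p ← 0.000000 + 0.14·0.070000 = 0.009800
x=0.140000, p=0.009800:
  k1 = f(0.140000, 0.009800) = 0.139963
  k2 = f(0.210000, 0.019597) = 0.209850
  p ← 0.009800 + 0.14·0.209850 = 0.039179
p(0.28) ≈ 0.0392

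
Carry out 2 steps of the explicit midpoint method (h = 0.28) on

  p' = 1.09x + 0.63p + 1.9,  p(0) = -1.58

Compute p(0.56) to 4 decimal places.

-0.7892

Midpoint: k1 = f(x_n, p_n); k2 = f(x_n + h/2, p_n + (h/2)·k1); p_{n+1} = p_n + h·k2.
x=0.000000, p=-1.580000:
  k1 = f(0.000000, -1.580000) = 0.904600
  k2 = f(0.140000, -1.453356) = 1.136986
  p ← -1.580000 + 0.28·1.136986 = -1.261644
x=0.280000, p=-1.261644:
  k1 = f(0.280000, -1.261644) = 1.410364
  k2 = f(0.420000, -1.064193) = 1.687358
  p ← -1.261644 + 0.28·1.687358 = -0.789184
p(0.56) ≈ -0.7892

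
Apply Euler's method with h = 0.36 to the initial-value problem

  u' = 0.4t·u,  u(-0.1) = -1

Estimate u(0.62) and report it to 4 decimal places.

Euler: u_{n+1} = u_n + h·f(t_n, u_n).
t=-0.100000, u=-1.000000: f=0.040000 → u ← -1.000000 + 0.36·0.040000 = -0.985600
t=0.260000, u=-0.985600: f=-0.102502 → u ← -0.985600 + 0.36·(-0.102502) = -1.022501
u(0.62) ≈ -1.0225

-1.0225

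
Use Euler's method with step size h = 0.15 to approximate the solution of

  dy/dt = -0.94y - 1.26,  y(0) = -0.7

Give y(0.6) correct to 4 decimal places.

-0.9917

Euler: y_{n+1} = y_n + h·f(t_n, y_n).
t=0.000000, y=-0.700000: f=-0.602000 → y ← -0.700000 + 0.15·(-0.602000) = -0.790300
t=0.150000, y=-0.790300: f=-0.517118 → y ← -0.790300 + 0.15·(-0.517118) = -0.867868
t=0.300000, y=-0.867868: f=-0.444204 → y ← -0.867868 + 0.15·(-0.444204) = -0.934498
t=0.450000, y=-0.934498: f=-0.381572 → y ← -0.934498 + 0.15·(-0.381572) = -0.991734
y(0.6) ≈ -0.9917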